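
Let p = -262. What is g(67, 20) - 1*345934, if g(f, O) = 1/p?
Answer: -90634709/262 ≈ -3.4593e+5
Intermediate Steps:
g(f, O) = -1/262 (g(f, O) = 1/(-262) = -1/262)
g(67, 20) - 1*345934 = -1/262 - 1*345934 = -1/262 - 345934 = -90634709/262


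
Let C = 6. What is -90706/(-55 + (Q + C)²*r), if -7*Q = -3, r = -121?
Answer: 202027/11260 ≈ 17.942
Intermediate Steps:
Q = 3/7 (Q = -⅐*(-3) = 3/7 ≈ 0.42857)
-90706/(-55 + (Q + C)²*r) = -90706/(-55 + (3/7 + 6)²*(-121)) = -90706/(-55 + (45/7)²*(-121)) = -90706/(-55 + (2025/49)*(-121)) = -90706/(-55 - 245025/49) = -90706/(-247720/49) = -90706*(-49/247720) = 202027/11260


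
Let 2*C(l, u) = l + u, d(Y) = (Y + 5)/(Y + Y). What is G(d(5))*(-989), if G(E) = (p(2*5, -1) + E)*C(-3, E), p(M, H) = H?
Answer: 0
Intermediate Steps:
d(Y) = (5 + Y)/(2*Y) (d(Y) = (5 + Y)/((2*Y)) = (5 + Y)*(1/(2*Y)) = (5 + Y)/(2*Y))
C(l, u) = l/2 + u/2 (C(l, u) = (l + u)/2 = l/2 + u/2)
G(E) = (-1 + E)*(-3/2 + E/2) (G(E) = (-1 + E)*((½)*(-3) + E/2) = (-1 + E)*(-3/2 + E/2))
G(d(5))*(-989) = ((-1 + (½)*(5 + 5)/5)*(-3 + (½)*(5 + 5)/5)/2)*(-989) = ((-1 + (½)*(⅕)*10)*(-3 + (½)*(⅕)*10)/2)*(-989) = ((-1 + 1)*(-3 + 1)/2)*(-989) = ((½)*0*(-2))*(-989) = 0*(-989) = 0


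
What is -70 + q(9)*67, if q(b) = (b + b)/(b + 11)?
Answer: -97/10 ≈ -9.7000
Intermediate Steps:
q(b) = 2*b/(11 + b) (q(b) = (2*b)/(11 + b) = 2*b/(11 + b))
-70 + q(9)*67 = -70 + (2*9/(11 + 9))*67 = -70 + (2*9/20)*67 = -70 + (2*9*(1/20))*67 = -70 + (9/10)*67 = -70 + 603/10 = -97/10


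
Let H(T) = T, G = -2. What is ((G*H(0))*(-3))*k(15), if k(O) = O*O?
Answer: 0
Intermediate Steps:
k(O) = O²
((G*H(0))*(-3))*k(15) = (-2*0*(-3))*15² = (0*(-3))*225 = 0*225 = 0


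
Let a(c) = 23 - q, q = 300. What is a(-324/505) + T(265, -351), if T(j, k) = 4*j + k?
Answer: 432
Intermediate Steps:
a(c) = -277 (a(c) = 23 - 1*300 = 23 - 300 = -277)
T(j, k) = k + 4*j
a(-324/505) + T(265, -351) = -277 + (-351 + 4*265) = -277 + (-351 + 1060) = -277 + 709 = 432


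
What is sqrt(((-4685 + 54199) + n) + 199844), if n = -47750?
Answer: 2*sqrt(50402) ≈ 449.01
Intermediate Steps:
sqrt(((-4685 + 54199) + n) + 199844) = sqrt(((-4685 + 54199) - 47750) + 199844) = sqrt((49514 - 47750) + 199844) = sqrt(1764 + 199844) = sqrt(201608) = 2*sqrt(50402)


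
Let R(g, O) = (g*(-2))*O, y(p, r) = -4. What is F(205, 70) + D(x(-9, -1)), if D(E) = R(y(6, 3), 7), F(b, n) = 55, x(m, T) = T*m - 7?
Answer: 111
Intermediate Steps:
x(m, T) = -7 + T*m
R(g, O) = -2*O*g (R(g, O) = (-2*g)*O = -2*O*g)
D(E) = 56 (D(E) = -2*7*(-4) = 56)
F(205, 70) + D(x(-9, -1)) = 55 + 56 = 111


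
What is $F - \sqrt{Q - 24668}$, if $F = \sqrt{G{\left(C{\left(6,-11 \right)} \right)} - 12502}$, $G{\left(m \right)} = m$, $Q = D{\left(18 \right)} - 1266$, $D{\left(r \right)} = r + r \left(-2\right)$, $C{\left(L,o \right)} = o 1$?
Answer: $i \left(\sqrt{12513} - 4 \sqrt{1622}\right) \approx - 49.235 i$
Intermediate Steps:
$C{\left(L,o \right)} = o$
$D{\left(r \right)} = - r$ ($D{\left(r \right)} = r - 2 r = - r$)
$Q = -1284$ ($Q = \left(-1\right) 18 - 1266 = -18 - 1266 = -1284$)
$F = i \sqrt{12513}$ ($F = \sqrt{-11 - 12502} = \sqrt{-12513} = i \sqrt{12513} \approx 111.86 i$)
$F - \sqrt{Q - 24668} = i \sqrt{12513} - \sqrt{-1284 - 24668} = i \sqrt{12513} - \sqrt{-25952} = i \sqrt{12513} - 4 i \sqrt{1622}$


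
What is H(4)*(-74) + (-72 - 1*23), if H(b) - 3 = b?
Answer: -613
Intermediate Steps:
H(b) = 3 + b
H(4)*(-74) + (-72 - 1*23) = (3 + 4)*(-74) + (-72 - 1*23) = 7*(-74) + (-72 - 23) = -518 - 95 = -613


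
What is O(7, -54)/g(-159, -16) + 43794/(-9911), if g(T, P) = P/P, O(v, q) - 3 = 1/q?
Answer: -769205/535194 ≈ -1.4372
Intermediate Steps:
O(v, q) = 3 + 1/q
g(T, P) = 1
O(7, -54)/g(-159, -16) + 43794/(-9911) = (3 + 1/(-54))/1 + 43794/(-9911) = (3 - 1/54)*1 + 43794*(-1/9911) = (161/54)*1 - 43794/9911 = 161/54 - 43794/9911 = -769205/535194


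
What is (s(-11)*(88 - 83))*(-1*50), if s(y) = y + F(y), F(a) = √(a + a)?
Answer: 2750 - 250*I*√22 ≈ 2750.0 - 1172.6*I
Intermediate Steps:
F(a) = √2*√a (F(a) = √(2*a) = √2*√a)
s(y) = y + √2*√y
(s(-11)*(88 - 83))*(-1*50) = ((-11 + √2*√(-11))*(88 - 83))*(-1*50) = ((-11 + √2*(I*√11))*5)*(-50) = ((-11 + I*√22)*5)*(-50) = (-55 + 5*I*√22)*(-50) = 2750 - 250*I*√22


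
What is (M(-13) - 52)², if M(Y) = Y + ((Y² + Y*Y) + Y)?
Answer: 67600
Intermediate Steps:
M(Y) = 2*Y + 2*Y² (M(Y) = Y + ((Y² + Y²) + Y) = Y + (2*Y² + Y) = Y + (Y + 2*Y²) = 2*Y + 2*Y²)
(M(-13) - 52)² = (2*(-13)*(1 - 13) - 52)² = (2*(-13)*(-12) - 52)² = (312 - 52)² = 260² = 67600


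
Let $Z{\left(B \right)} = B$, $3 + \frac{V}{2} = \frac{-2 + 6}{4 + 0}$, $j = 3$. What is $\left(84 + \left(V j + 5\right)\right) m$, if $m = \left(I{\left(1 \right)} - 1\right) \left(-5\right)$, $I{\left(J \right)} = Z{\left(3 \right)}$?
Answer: $-770$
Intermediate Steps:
$V = -4$ ($V = -6 + 2 \frac{-2 + 6}{4 + 0} = -6 + 2 \cdot \frac{4}{4} = -6 + 2 \cdot 4 \cdot \frac{1}{4} = -6 + 2 \cdot 1 = -6 + 2 = -4$)
$I{\left(J \right)} = 3$
$m = -10$ ($m = \left(3 - 1\right) \left(-5\right) = 2 \left(-5\right) = -10$)
$\left(84 + \left(V j + 5\right)\right) m = \left(84 + \left(\left(-4\right) 3 + 5\right)\right) \left(-10\right) = \left(84 + \left(-12 + 5\right)\right) \left(-10\right) = \left(84 - 7\right) \left(-10\right) = 77 \left(-10\right) = -770$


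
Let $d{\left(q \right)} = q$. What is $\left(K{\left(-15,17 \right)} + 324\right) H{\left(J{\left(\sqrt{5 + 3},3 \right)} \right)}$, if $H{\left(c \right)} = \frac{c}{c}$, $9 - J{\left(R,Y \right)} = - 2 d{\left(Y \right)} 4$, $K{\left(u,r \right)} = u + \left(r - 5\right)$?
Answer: $321$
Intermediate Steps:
$K{\left(u,r \right)} = -5 + r + u$ ($K{\left(u,r \right)} = u + \left(r - 5\right) = u + \left(-5 + r\right) = -5 + r + u$)
$J{\left(R,Y \right)} = 9 + 8 Y$ ($J{\left(R,Y \right)} = 9 - - 2 Y 4 = 9 - - 8 Y = 9 + 8 Y$)
$H{\left(c \right)} = 1$
$\left(K{\left(-15,17 \right)} + 324\right) H{\left(J{\left(\sqrt{5 + 3},3 \right)} \right)} = \left(\left(-5 + 17 - 15\right) + 324\right) 1 = \left(-3 + 324\right) 1 = 321 \cdot 1 = 321$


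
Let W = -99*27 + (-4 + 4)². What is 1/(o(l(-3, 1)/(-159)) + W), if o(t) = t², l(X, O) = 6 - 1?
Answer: -25281/67576088 ≈ -0.00037411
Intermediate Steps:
l(X, O) = 5
W = -2673 (W = -2673 + 0² = -2673 + 0 = -2673)
1/(o(l(-3, 1)/(-159)) + W) = 1/((5/(-159))² - 2673) = 1/((5*(-1/159))² - 2673) = 1/((-5/159)² - 2673) = 1/(25/25281 - 2673) = 1/(-67576088/25281) = -25281/67576088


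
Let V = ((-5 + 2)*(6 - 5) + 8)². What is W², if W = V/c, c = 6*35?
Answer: 25/1764 ≈ 0.014172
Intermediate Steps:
c = 210
V = 25 (V = (-3*1 + 8)² = (-3 + 8)² = 5² = 25)
W = 5/42 (W = 25/210 = 25*(1/210) = 5/42 ≈ 0.11905)
W² = (5/42)² = 25/1764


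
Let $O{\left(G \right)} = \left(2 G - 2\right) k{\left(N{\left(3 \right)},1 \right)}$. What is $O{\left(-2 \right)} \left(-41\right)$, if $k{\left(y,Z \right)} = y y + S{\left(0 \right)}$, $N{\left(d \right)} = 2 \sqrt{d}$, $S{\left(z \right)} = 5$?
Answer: $4182$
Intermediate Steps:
$k{\left(y,Z \right)} = 5 + y^{2}$ ($k{\left(y,Z \right)} = y y + 5 = y^{2} + 5 = 5 + y^{2}$)
$O{\left(G \right)} = -34 + 34 G$ ($O{\left(G \right)} = \left(2 G - 2\right) \left(5 + \left(2 \sqrt{3}\right)^{2}\right) = \left(-2 + 2 G\right) \left(5 + 12\right) = \left(-2 + 2 G\right) 17 = -34 + 34 G$)
$O{\left(-2 \right)} \left(-41\right) = \left(-34 + 34 \left(-2\right)\right) \left(-41\right) = \left(-34 - 68\right) \left(-41\right) = \left(-102\right) \left(-41\right) = 4182$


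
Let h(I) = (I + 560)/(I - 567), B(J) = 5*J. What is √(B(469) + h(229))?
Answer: √1583642/26 ≈ 48.401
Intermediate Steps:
h(I) = (560 + I)/(-567 + I)
√(B(469) + h(229)) = √(5*469 + (560 + 229)/(-567 + 229)) = √(2345 + 789/(-338)) = √(2345 - 1/338*789) = √(2345 - 789/338) = √(791821/338) = √1583642/26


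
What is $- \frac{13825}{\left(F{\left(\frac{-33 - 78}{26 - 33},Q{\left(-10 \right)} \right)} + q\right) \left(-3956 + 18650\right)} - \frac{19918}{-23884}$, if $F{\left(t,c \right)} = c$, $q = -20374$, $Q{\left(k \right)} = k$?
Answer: $\frac{385315117}{462012096} \approx 0.83399$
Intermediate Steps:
$- \frac{13825}{\left(F{\left(\frac{-33 - 78}{26 - 33},Q{\left(-10 \right)} \right)} + q\right) \left(-3956 + 18650\right)} - \frac{19918}{-23884} = - \frac{13825}{\left(-10 - 20374\right) \left(-3956 + 18650\right)} - \frac{19918}{-23884} = - \frac{13825}{\left(-20384\right) 14694} - - \frac{9959}{11942} = - \frac{13825}{-299522496} + \frac{9959}{11942} = \left(-13825\right) \left(- \frac{1}{299522496}\right) + \frac{9959}{11942} = \frac{25}{541632} + \frac{9959}{11942} = \frac{385315117}{462012096}$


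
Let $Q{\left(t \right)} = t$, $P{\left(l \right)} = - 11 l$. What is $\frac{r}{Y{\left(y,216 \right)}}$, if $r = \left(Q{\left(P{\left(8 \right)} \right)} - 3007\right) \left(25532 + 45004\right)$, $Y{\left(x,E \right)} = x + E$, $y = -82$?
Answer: $- \frac{109154460}{67} \approx -1.6292 \cdot 10^{6}$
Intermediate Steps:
$Y{\left(x,E \right)} = E + x$
$r = -218308920$ ($r = \left(\left(-11\right) 8 - 3007\right) \left(25532 + 45004\right) = \left(-88 - 3007\right) 70536 = \left(-3095\right) 70536 = -218308920$)
$\frac{r}{Y{\left(y,216 \right)}} = - \frac{218308920}{216 - 82} = - \frac{218308920}{134} = \left(-218308920\right) \frac{1}{134} = - \frac{109154460}{67}$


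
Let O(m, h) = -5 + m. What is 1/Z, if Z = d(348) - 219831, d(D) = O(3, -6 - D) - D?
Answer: -1/220181 ≈ -4.5417e-6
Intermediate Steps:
d(D) = -2 - D (d(D) = (-5 + 3) - D = -2 - D)
Z = -220181 (Z = (-2 - 1*348) - 219831 = (-2 - 348) - 219831 = -350 - 219831 = -220181)
1/Z = 1/(-220181) = -1/220181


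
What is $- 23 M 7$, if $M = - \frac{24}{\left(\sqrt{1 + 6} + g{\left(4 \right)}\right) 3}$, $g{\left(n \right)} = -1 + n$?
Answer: $1932 - 644 \sqrt{7} \approx 228.14$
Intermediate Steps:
$M = - \frac{24}{9 + 3 \sqrt{7}}$ ($M = - \frac{24}{\left(\sqrt{1 + 6} + \left(-1 + 4\right)\right) 3} = - \frac{24}{\left(\sqrt{7} + 3\right) 3} = - \frac{24}{\left(3 + \sqrt{7}\right) 3} = - \frac{24}{9 + 3 \sqrt{7}} \approx -1.417$)
$- 23 M 7 = - 23 \left(-12 + 4 \sqrt{7}\right) 7 = \left(276 - 92 \sqrt{7}\right) 7 = 1932 - 644 \sqrt{7}$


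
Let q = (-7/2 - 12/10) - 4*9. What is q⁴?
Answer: 27439591201/10000 ≈ 2.7440e+6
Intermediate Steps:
q = -407/10 (q = (-7*½ - 12*⅒) - 1*36 = (-7/2 - 6/5) - 36 = -47/10 - 36 = -407/10 ≈ -40.700)
q⁴ = (-407/10)⁴ = 27439591201/10000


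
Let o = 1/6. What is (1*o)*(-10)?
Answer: -5/3 ≈ -1.6667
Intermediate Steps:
o = ⅙ ≈ 0.16667
(1*o)*(-10) = (1*(⅙))*(-10) = (⅙)*(-10) = -5/3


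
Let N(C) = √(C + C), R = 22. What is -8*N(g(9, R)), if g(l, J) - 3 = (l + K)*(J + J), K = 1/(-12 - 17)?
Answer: -8*√668566/29 ≈ -225.56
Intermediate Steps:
K = -1/29 (K = 1/(-29) = -1/29 ≈ -0.034483)
g(l, J) = 3 + 2*J*(-1/29 + l) (g(l, J) = 3 + (l - 1/29)*(J + J) = 3 + (-1/29 + l)*(2*J) = 3 + 2*J*(-1/29 + l))
N(C) = √2*√C (N(C) = √(2*C) = √2*√C)
-8*N(g(9, R)) = -8*√2*√(3 - 2/29*22 + 2*22*9) = -8*√2*√(3 - 44/29 + 396) = -8*√2*√(11527/29) = -8*√2*√334283/29 = -8*√668566/29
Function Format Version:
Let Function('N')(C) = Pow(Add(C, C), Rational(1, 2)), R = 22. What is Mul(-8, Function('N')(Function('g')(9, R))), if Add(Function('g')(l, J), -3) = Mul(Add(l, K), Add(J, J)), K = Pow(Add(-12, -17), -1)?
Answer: Mul(Rational(-8, 29), Pow(668566, Rational(1, 2))) ≈ -225.56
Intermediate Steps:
K = Rational(-1, 29) (K = Pow(-29, -1) = Rational(-1, 29) ≈ -0.034483)
Function('g')(l, J) = Add(3, Mul(2, J, Add(Rational(-1, 29), l))) (Function('g')(l, J) = Add(3, Mul(Add(l, Rational(-1, 29)), Add(J, J))) = Add(3, Mul(Add(Rational(-1, 29), l), Mul(2, J))) = Add(3, Mul(2, J, Add(Rational(-1, 29), l))))
Function('N')(C) = Mul(Pow(2, Rational(1, 2)), Pow(C, Rational(1, 2))) (Function('N')(C) = Pow(Mul(2, C), Rational(1, 2)) = Mul(Pow(2, Rational(1, 2)), Pow(C, Rational(1, 2))))
Mul(-8, Function('N')(Function('g')(9, R))) = Mul(-8, Mul(Pow(2, Rational(1, 2)), Pow(Add(3, Mul(Rational(-2, 29), 22), Mul(2, 22, 9)), Rational(1, 2)))) = Mul(-8, Mul(Pow(2, Rational(1, 2)), Pow(Add(3, Rational(-44, 29), 396), Rational(1, 2)))) = Mul(-8, Mul(Pow(2, Rational(1, 2)), Pow(Rational(11527, 29), Rational(1, 2)))) = Mul(-8, Mul(Pow(2, Rational(1, 2)), Mul(Rational(1, 29), Pow(334283, Rational(1, 2))))) = Mul(-8, Mul(Rational(1, 29), Pow(668566, Rational(1, 2)))) = Mul(Rational(-8, 29), Pow(668566, Rational(1, 2)))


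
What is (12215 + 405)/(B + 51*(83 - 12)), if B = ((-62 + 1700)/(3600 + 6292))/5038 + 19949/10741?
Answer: 3377663234886160/969634860295159 ≈ 3.4834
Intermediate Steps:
B = 497096941531/267643679468 (B = (1638/9892)*(1/5038) + 19949*(1/10741) = (1638*(1/9892))*(1/5038) + 19949/10741 = (819/4946)*(1/5038) + 19949/10741 = 819/24917948 + 19949/10741 = 497096941531/267643679468 ≈ 1.8573)
(12215 + 405)/(B + 51*(83 - 12)) = (12215 + 405)/(497096941531/267643679468 + 51*(83 - 12)) = 12620/(497096941531/267643679468 + 51*71) = 12620/(497096941531/267643679468 + 3621) = 12620/(969634860295159/267643679468) = 12620*(267643679468/969634860295159) = 3377663234886160/969634860295159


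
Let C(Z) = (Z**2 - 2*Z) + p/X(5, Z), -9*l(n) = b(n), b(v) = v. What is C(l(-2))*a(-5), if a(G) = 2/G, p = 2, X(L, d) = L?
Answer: -4/2025 ≈ -0.0019753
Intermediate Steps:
l(n) = -n/9
C(Z) = 2/5 + Z**2 - 2*Z (C(Z) = (Z**2 - 2*Z) + 2/5 = 2/5 + Z**2 - 2*Z)
C(l(-2))*a(-5) = (2/5 + (-1/9*(-2))**2 - (-2)*(-2)/9)*(2/(-5)) = (2/5 + (2/9)**2 - 2*2/9)*(2*(-1/5)) = (2/5 + 4/81 - 4/9)*(-2/5) = (2/405)*(-2/5) = -4/2025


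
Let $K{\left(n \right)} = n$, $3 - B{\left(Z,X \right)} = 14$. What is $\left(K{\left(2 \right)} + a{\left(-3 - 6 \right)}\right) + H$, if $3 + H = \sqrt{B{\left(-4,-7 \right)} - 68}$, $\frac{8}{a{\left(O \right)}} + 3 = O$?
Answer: $- \frac{5}{3} + i \sqrt{79} \approx -1.6667 + 8.8882 i$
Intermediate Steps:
$B{\left(Z,X \right)} = -11$ ($B{\left(Z,X \right)} = 3 - 14 = -11$)
$a{\left(O \right)} = \frac{8}{-3 + O}$
$H = -3 + i \sqrt{79}$ ($H = -3 + \sqrt{-11 - 68} = -3 + \sqrt{-79} = -3 + i \sqrt{79} \approx -3.0 + 8.8882 i$)
$\left(K{\left(2 \right)} + a{\left(-3 - 6 \right)}\right) + H = \left(2 + \frac{8}{-3 - 9}\right) - \left(3 - i \sqrt{79}\right) = \left(2 + \frac{8}{-12}\right) - \left(3 - i \sqrt{79}\right) = \left(2 + 8 \left(- \frac{1}{12}\right)\right) - \left(3 - i \sqrt{79}\right) = \left(2 - \frac{2}{3}\right) - \left(3 - i \sqrt{79}\right) = \frac{4}{3} - \left(3 - i \sqrt{79}\right) = - \frac{5}{3} + i \sqrt{79}$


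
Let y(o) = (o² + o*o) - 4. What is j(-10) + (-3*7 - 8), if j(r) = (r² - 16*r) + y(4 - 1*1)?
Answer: 245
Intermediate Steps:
y(o) = -4 + 2*o² (y(o) = (o² + o²) - 4 = 2*o² - 4 = -4 + 2*o²)
j(r) = 14 + r² - 16*r (j(r) = (r² - 16*r) + (-4 + 2*(4 - 1*1)²) = (r² - 16*r) + (-4 + 2*(4 - 1)²) = (r² - 16*r) + (-4 + 2*3²) = (r² - 16*r) + (-4 + 2*9) = (r² - 16*r) + (-4 + 18) = (r² - 16*r) + 14 = 14 + r² - 16*r)
j(-10) + (-3*7 - 8) = (14 + (-10)² - 16*(-10)) + (-3*7 - 8) = (14 + 100 + 160) + (-21 - 8) = 274 - 29 = 245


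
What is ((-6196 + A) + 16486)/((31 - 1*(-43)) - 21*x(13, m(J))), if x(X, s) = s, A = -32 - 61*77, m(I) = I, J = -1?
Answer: 5561/95 ≈ 58.537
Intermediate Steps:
A = -4729 (A = -32 - 4697 = -4729)
((-6196 + A) + 16486)/((31 - 1*(-43)) - 21*x(13, m(J))) = ((-6196 - 4729) + 16486)/((31 - 1*(-43)) - 21*(-1)) = (-10925 + 16486)/((31 + 43) + 21) = 5561/(74 + 21) = 5561/95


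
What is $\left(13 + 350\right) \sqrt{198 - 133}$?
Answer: $363 \sqrt{65} \approx 2926.6$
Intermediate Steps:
$\left(13 + 350\right) \sqrt{198 - 133} = 363 \sqrt{198 - 133} = 363 \sqrt{65}$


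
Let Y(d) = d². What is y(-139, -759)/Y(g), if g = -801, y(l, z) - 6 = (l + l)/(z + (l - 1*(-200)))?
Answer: 2233/223918749 ≈ 9.9724e-6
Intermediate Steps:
y(l, z) = 6 + 2*l/(200 + l + z) (y(l, z) = 6 + (l + l)/(z + (l - 1*(-200))) = 6 + (2*l)/(z + (l + 200)) = 6 + (2*l)/(z + (200 + l)) = 6 + (2*l)/(200 + l + z) = 6 + 2*l/(200 + l + z))
y(-139, -759)/Y(g) = (2*(600 + 3*(-759) + 4*(-139))/(200 - 139 - 759))/((-801)²) = (2*(600 - 2277 - 556)/(-698))/641601 = (2*(-1/698)*(-2233))*(1/641601) = (2233/349)*(1/641601) = 2233/223918749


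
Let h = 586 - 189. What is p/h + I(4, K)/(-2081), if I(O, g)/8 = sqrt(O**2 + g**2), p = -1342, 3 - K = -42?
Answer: -1342/397 - 8*sqrt(2041)/2081 ≈ -3.5540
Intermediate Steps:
K = 45 (K = 3 - 1*(-42) = 3 + 42 = 45)
h = 397
I(O, g) = 8*sqrt(O**2 + g**2)
p/h + I(4, K)/(-2081) = -1342/397 + (8*sqrt(4**2 + 45**2))/(-2081) = -1342*1/397 + (8*sqrt(16 + 2025))*(-1/2081) = -1342/397 + (8*sqrt(2041))*(-1/2081) = -1342/397 - 8*sqrt(2041)/2081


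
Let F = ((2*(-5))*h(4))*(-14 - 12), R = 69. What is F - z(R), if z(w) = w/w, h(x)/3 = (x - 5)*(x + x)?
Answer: -6241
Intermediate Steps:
h(x) = 6*x*(-5 + x) (h(x) = 3*((x - 5)*(x + x)) = 3*((-5 + x)*(2*x)) = 3*(2*x*(-5 + x)) = 6*x*(-5 + x))
F = -6240 (F = ((2*(-5))*(6*4*(-5 + 4)))*(-14 - 12) = -60*4*(-1)*(-26) = -10*(-24)*(-26) = 240*(-26) = -6240)
z(w) = 1
F - z(R) = -6240 - 1*1 = -6240 - 1 = -6241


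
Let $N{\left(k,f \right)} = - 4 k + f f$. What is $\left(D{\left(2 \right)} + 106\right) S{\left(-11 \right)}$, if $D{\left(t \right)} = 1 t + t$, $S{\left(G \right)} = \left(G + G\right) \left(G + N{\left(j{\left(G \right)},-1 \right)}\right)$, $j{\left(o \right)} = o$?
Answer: $-82280$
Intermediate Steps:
$N{\left(k,f \right)} = f^{2} - 4 k$ ($N{\left(k,f \right)} = - 4 k + f^{2} = f^{2} - 4 k$)
$S{\left(G \right)} = 2 G \left(1 - 3 G\right)$ ($S{\left(G \right)} = \left(G + G\right) \left(G - \left(-1 + 4 G\right)\right) = 2 G \left(G - \left(-1 + 4 G\right)\right) = 2 G \left(1 - 3 G\right)$)
$D{\left(t \right)} = 2 t$ ($D{\left(t \right)} = t + t = 2 t$)
$\left(D{\left(2 \right)} + 106\right) S{\left(-11 \right)} = \left(2 \cdot 2 + 106\right) 2 \left(-11\right) \left(1 - -33\right) = \left(4 + 106\right) 2 \left(-11\right) \left(1 + 33\right) = 110 \cdot 2 \left(-11\right) 34 = 110 \left(-748\right) = -82280$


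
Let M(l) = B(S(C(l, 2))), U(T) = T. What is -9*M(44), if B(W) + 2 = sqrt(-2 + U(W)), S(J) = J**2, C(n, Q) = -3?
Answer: 18 - 9*sqrt(7) ≈ -5.8118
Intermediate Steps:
B(W) = -2 + sqrt(-2 + W)
M(l) = -2 + sqrt(7) (M(l) = -2 + sqrt(-2 + (-3)**2) = -2 + sqrt(-2 + 9) = -2 + sqrt(7))
-9*M(44) = -9*(-2 + sqrt(7)) = 18 - 9*sqrt(7)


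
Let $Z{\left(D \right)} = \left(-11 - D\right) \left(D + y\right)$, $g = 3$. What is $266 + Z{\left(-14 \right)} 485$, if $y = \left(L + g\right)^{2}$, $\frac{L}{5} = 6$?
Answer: $1564391$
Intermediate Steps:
$L = 30$ ($L = 5 \cdot 6 = 30$)
$y = 1089$ ($y = \left(30 + 3\right)^{2} = 33^{2} = 1089$)
$Z{\left(D \right)} = \left(-11 - D\right) \left(1089 + D\right)$ ($Z{\left(D \right)} = \left(-11 - D\right) \left(D + 1089\right) = \left(-11 - D\right) \left(1089 + D\right)$)
$266 + Z{\left(-14 \right)} 485 = 266 + \left(-11979 - \left(-14\right)^{2} - -15400\right) 485 = 266 + \left(-11979 - 196 + 15400\right) 485 = 266 + 3225 \cdot 485 = 266 + 1564125 = 1564391$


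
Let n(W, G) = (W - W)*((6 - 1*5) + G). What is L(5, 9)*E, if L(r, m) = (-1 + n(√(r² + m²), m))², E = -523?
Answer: -523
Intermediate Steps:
n(W, G) = 0 (n(W, G) = 0*((6 - 5) + G) = 0*(1 + G) = 0)
L(r, m) = 1 (L(r, m) = (-1 + 0)² = (-1)² = 1)
L(5, 9)*E = 1*(-523) = -523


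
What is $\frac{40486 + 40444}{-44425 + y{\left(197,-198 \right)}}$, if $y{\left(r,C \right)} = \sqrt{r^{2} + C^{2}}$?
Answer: $- \frac{1797657625}{986751306} - \frac{40465 \sqrt{78013}}{986751306} \approx -1.8332$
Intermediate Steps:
$y{\left(r,C \right)} = \sqrt{C^{2} + r^{2}}$
$\frac{40486 + 40444}{-44425 + y{\left(197,-198 \right)}} = \frac{40486 + 40444}{-44425 + \sqrt{\left(-198\right)^{2} + 197^{2}}} = \frac{80930}{-44425 + \sqrt{39204 + 38809}} = \frac{80930}{-44425 + \sqrt{78013}}$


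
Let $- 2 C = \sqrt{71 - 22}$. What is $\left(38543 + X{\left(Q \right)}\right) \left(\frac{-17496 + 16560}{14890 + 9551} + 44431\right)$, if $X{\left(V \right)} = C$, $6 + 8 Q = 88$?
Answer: $\frac{27900982809555}{16294} \approx 1.7123 \cdot 10^{9}$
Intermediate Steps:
$Q = \frac{41}{4}$ ($Q = - \frac{3}{4} + \frac{1}{8} \cdot 88 = - \frac{3}{4} + 11 = \frac{41}{4} \approx 10.25$)
$C = - \frac{7}{2}$ ($C = - \frac{\sqrt{71 - 22}}{2} = - \frac{\sqrt{49}}{2} = \left(- \frac{1}{2}\right) 7 = - \frac{7}{2} \approx -3.5$)
$X{\left(V \right)} = - \frac{7}{2}$
$\left(38543 + X{\left(Q \right)}\right) \left(\frac{-17496 + 16560}{14890 + 9551} + 44431\right) = \left(38543 - \frac{7}{2}\right) \left(\frac{-17496 + 16560}{14890 + 9551} + 44431\right) = \frac{77079 \left(- \frac{936}{24441} + 44431\right)}{2} = \frac{77079 \left(\left(-936\right) \frac{1}{24441} + 44431\right)}{2} = \frac{77079 \left(- \frac{312}{8147} + 44431\right)}{2} = \frac{77079}{2} \cdot \frac{361979045}{8147} = \frac{27900982809555}{16294}$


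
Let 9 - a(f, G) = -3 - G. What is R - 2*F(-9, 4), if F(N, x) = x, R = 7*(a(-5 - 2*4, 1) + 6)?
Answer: 125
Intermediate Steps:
a(f, G) = 12 + G (a(f, G) = 9 - (-3 - G) = 9 + (3 + G) = 12 + G)
R = 133 (R = 7*((12 + 1) + 6) = 7*(13 + 6) = 7*19 = 133)
R - 2*F(-9, 4) = 133 - 2*4 = 133 - 8 = 125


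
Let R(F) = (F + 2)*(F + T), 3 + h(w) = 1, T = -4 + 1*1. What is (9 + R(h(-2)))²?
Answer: 81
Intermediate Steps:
T = -3 (T = -4 + 1 = -3)
h(w) = -2 (h(w) = -3 + 1 = -2)
R(F) = (-3 + F)*(2 + F) (R(F) = (F + 2)*(F - 3) = (2 + F)*(-3 + F) = (-3 + F)*(2 + F))
(9 + R(h(-2)))² = (9 + (-6 + (-2)² - 1*(-2)))² = (9 + (-6 + 4 + 2))² = (9 + 0)² = 9² = 81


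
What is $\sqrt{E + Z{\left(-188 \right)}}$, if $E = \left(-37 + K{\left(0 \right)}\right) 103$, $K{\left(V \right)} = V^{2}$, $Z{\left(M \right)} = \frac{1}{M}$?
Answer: $\frac{i \sqrt{33674043}}{94} \approx 61.733 i$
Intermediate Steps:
$E = -3811$ ($E = \left(-37 + 0^{2}\right) 103 = \left(-37 + 0\right) 103 = \left(-37\right) 103 = -3811$)
$\sqrt{E + Z{\left(-188 \right)}} = \sqrt{-3811 + \frac{1}{-188}} = \sqrt{-3811 - \frac{1}{188}} = \sqrt{- \frac{716469}{188}} = \frac{i \sqrt{33674043}}{94}$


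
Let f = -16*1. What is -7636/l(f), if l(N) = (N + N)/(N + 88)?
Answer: 17181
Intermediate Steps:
f = -16
l(N) = 2*N/(88 + N) (l(N) = (2*N)/(88 + N) = 2*N/(88 + N))
-7636/l(f) = -7636/(2*(-16)/(88 - 16)) = -7636/(2*(-16)/72) = -7636/(2*(-16)*(1/72)) = -7636/(-4/9) = -7636*(-9/4) = 17181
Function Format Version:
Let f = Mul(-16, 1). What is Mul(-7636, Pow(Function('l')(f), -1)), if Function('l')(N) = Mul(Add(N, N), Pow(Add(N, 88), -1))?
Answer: 17181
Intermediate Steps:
f = -16
Function('l')(N) = Mul(2, N, Pow(Add(88, N), -1)) (Function('l')(N) = Mul(Mul(2, N), Pow(Add(88, N), -1)) = Mul(2, N, Pow(Add(88, N), -1)))
Mul(-7636, Pow(Function('l')(f), -1)) = Mul(-7636, Pow(Mul(2, -16, Pow(Add(88, -16), -1)), -1)) = Mul(-7636, Pow(Mul(2, -16, Pow(72, -1)), -1)) = Mul(-7636, Pow(Mul(2, -16, Rational(1, 72)), -1)) = Mul(-7636, Pow(Rational(-4, 9), -1)) = Mul(-7636, Rational(-9, 4)) = 17181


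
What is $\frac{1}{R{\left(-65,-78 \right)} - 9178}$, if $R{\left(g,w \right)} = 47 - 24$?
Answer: $- \frac{1}{9155} \approx -0.00010923$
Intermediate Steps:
$R{\left(g,w \right)} = 23$ ($R{\left(g,w \right)} = 47 - 24 = 23$)
$\frac{1}{R{\left(-65,-78 \right)} - 9178} = \frac{1}{23 - 9178} = \frac{1}{-9155} = - \frac{1}{9155}$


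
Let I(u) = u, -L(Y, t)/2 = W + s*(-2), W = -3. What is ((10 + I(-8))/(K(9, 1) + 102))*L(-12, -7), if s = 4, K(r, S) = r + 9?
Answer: 11/30 ≈ 0.36667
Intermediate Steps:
K(r, S) = 9 + r
L(Y, t) = 22 (L(Y, t) = -2*(-3 + 4*(-2)) = -2*(-3 - 8) = -2*(-11) = 22)
((10 + I(-8))/(K(9, 1) + 102))*L(-12, -7) = ((10 - 8)/((9 + 9) + 102))*22 = (2/(18 + 102))*22 = (2/120)*22 = (2*(1/120))*22 = (1/60)*22 = 11/30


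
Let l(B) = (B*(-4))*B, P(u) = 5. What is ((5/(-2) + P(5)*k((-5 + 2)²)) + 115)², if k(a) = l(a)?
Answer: 9090225/4 ≈ 2.2726e+6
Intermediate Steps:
l(B) = -4*B² (l(B) = (-4*B)*B = -4*B²)
k(a) = -4*a²
((5/(-2) + P(5)*k((-5 + 2)²)) + 115)² = ((5/(-2) + 5*(-4*(-5 + 2)⁴)) + 115)² = ((5*(-½) + 5*(-4*((-3)²)²)) + 115)² = ((-5/2 + 5*(-4*9²)) + 115)² = ((-5/2 + 5*(-4*81)) + 115)² = ((-5/2 + 5*(-324)) + 115)² = ((-5/2 - 1620) + 115)² = (-3245/2 + 115)² = (-3015/2)² = 9090225/4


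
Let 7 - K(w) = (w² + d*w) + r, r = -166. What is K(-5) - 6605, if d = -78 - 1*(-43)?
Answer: -6632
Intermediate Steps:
d = -35 (d = -78 + 43 = -35)
K(w) = 173 - w² + 35*w (K(w) = 7 - ((w² - 35*w) - 166) = 7 - (-166 + w² - 35*w) = 7 + (166 - w² + 35*w) = 173 - w² + 35*w)
K(-5) - 6605 = (173 - 1*(-5)² + 35*(-5)) - 6605 = (173 - 1*25 - 175) - 6605 = (173 - 25 - 175) - 6605 = -27 - 6605 = -6632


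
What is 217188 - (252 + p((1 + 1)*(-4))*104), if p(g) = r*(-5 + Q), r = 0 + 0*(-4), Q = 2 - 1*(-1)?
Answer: 216936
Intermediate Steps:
Q = 3 (Q = 2 + 1 = 3)
r = 0 (r = 0 + 0 = 0)
p(g) = 0 (p(g) = 0*(-5 + 3) = 0*(-2) = 0)
217188 - (252 + p((1 + 1)*(-4))*104) = 217188 - (252 + 0*104) = 217188 - (252 + 0) = 217188 - 1*252 = 217188 - 252 = 216936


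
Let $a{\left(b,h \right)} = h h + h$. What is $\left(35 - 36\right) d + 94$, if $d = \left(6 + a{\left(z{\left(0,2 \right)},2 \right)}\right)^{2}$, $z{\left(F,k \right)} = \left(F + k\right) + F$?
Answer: $-50$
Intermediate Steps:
$z{\left(F,k \right)} = k + 2 F$
$a{\left(b,h \right)} = h + h^{2}$ ($a{\left(b,h \right)} = h^{2} + h = h + h^{2}$)
$d = 144$ ($d = \left(6 + 2 \left(1 + 2\right)\right)^{2} = \left(6 + 2 \cdot 3\right)^{2} = \left(6 + 6\right)^{2} = 12^{2} = 144$)
$\left(35 - 36\right) d + 94 = \left(35 - 36\right) 144 + 94 = \left(-1\right) 144 + 94 = -144 + 94 = -50$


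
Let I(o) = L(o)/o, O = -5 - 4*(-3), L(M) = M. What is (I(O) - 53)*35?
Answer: -1820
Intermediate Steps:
O = 7 (O = -5 - 1*(-12) = -5 + 12 = 7)
I(o) = 1 (I(o) = o/o = 1)
(I(O) - 53)*35 = (1 - 53)*35 = -52*35 = -1820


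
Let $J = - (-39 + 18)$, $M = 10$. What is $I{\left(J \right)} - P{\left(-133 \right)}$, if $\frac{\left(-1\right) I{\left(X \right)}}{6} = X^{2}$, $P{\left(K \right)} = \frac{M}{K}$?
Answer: $- \frac{351908}{133} \approx -2645.9$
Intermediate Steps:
$P{\left(K \right)} = \frac{10}{K}$
$J = 21$ ($J = \left(-1\right) \left(-21\right) = 21$)
$I{\left(X \right)} = - 6 X^{2}$
$I{\left(J \right)} - P{\left(-133 \right)} = - 6 \cdot 21^{2} - \frac{10}{-133} = \left(-6\right) 441 - 10 \left(- \frac{1}{133}\right) = -2646 - - \frac{10}{133} = -2646 + \frac{10}{133} = - \frac{351908}{133}$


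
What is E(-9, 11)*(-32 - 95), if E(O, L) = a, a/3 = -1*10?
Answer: 3810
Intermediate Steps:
a = -30 (a = 3*(-1*10) = 3*(-10) = -30)
E(O, L) = -30
E(-9, 11)*(-32 - 95) = -30*(-32 - 95) = -30*(-127) = 3810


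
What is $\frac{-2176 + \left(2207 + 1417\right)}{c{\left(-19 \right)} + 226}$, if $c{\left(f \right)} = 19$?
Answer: $\frac{1448}{245} \approx 5.9102$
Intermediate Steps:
$\frac{-2176 + \left(2207 + 1417\right)}{c{\left(-19 \right)} + 226} = \frac{-2176 + \left(2207 + 1417\right)}{19 + 226} = \frac{-2176 + 3624}{245} = 1448 \cdot \frac{1}{245} = \frac{1448}{245}$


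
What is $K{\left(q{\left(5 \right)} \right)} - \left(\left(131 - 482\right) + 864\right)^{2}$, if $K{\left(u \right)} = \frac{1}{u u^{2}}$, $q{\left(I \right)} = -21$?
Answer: $- \frac{2437208110}{9261} \approx -2.6317 \cdot 10^{5}$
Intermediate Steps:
$K{\left(u \right)} = \frac{1}{u^{3}}$
$K{\left(q{\left(5 \right)} \right)} - \left(\left(131 - 482\right) + 864\right)^{2} = \frac{1}{-9261} - \left(\left(131 - 482\right) + 864\right)^{2} = - \frac{1}{9261} - \left(-351 + 864\right)^{2} = - \frac{1}{9261} - 513^{2} = - \frac{1}{9261} - 263169 = - \frac{2437208110}{9261}$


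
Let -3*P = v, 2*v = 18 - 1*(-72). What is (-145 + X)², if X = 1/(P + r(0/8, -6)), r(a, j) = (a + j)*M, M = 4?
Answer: 31990336/1521 ≈ 21032.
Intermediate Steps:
v = 45 (v = (18 - 1*(-72))/2 = (18 + 72)/2 = (½)*90 = 45)
r(a, j) = 4*a + 4*j (r(a, j) = (a + j)*4 = 4*a + 4*j)
P = -15 (P = -⅓*45 = -15)
X = -1/39 (X = 1/(-15 + (4*(0/8) + 4*(-6))) = 1/(-15 + (4*(0*(⅛)) - 24)) = 1/(-15 + (4*0 - 24)) = 1/(-15 + (0 - 24)) = 1/(-15 - 24) = 1/(-39) = -1/39 ≈ -0.025641)
(-145 + X)² = (-145 - 1/39)² = (-5656/39)² = 31990336/1521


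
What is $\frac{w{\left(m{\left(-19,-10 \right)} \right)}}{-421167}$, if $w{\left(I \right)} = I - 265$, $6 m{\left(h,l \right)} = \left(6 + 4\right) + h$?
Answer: $\frac{533}{842334} \approx 0.00063277$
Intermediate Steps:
$m{\left(h,l \right)} = \frac{5}{3} + \frac{h}{6}$ ($m{\left(h,l \right)} = \frac{\left(6 + 4\right) + h}{6} = \frac{10 + h}{6} = \frac{5}{3} + \frac{h}{6}$)
$w{\left(I \right)} = -265 + I$
$\frac{w{\left(m{\left(-19,-10 \right)} \right)}}{-421167} = \frac{-265 + \left(\frac{5}{3} + \frac{1}{6} \left(-19\right)\right)}{-421167} = \left(-265 + \left(\frac{5}{3} - \frac{19}{6}\right)\right) \left(- \frac{1}{421167}\right) = \left(-265 - \frac{3}{2}\right) \left(- \frac{1}{421167}\right) = \left(- \frac{533}{2}\right) \left(- \frac{1}{421167}\right) = \frac{533}{842334}$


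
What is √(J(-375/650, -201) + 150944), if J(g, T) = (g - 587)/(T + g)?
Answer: √4146222085221/5241 ≈ 388.52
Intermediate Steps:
J(g, T) = (-587 + g)/(T + g)
√(J(-375/650, -201) + 150944) = √((-587 - 375/650)/(-201 - 375/650) + 150944) = √((-587 - 375*1/650)/(-201 - 375*1/650) + 150944) = √((-587 - 15/26)/(-201 - 15/26) + 150944) = √(-15277/26/(-5241/26) + 150944) = √(-26/5241*(-15277/26) + 150944) = √(15277/5241 + 150944) = √(791112781/5241) = √4146222085221/5241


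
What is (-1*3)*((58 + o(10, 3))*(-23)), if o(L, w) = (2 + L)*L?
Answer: 12282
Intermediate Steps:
o(L, w) = L*(2 + L)
(-1*3)*((58 + o(10, 3))*(-23)) = (-1*3)*((58 + 10*(2 + 10))*(-23)) = -3*(58 + 10*12)*(-23) = -3*(58 + 120)*(-23) = -534*(-23) = -3*(-4094) = 12282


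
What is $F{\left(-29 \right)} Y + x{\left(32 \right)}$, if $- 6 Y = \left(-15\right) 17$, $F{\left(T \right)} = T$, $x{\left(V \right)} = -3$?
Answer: $- \frac{2471}{2} \approx -1235.5$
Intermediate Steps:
$Y = \frac{85}{2}$ ($Y = - \frac{\left(-15\right) 17}{6} = \left(- \frac{1}{6}\right) \left(-255\right) = \frac{85}{2} \approx 42.5$)
$F{\left(-29 \right)} Y + x{\left(32 \right)} = \left(-29\right) \frac{85}{2} - 3 = - \frac{2465}{2} - 3 = - \frac{2471}{2}$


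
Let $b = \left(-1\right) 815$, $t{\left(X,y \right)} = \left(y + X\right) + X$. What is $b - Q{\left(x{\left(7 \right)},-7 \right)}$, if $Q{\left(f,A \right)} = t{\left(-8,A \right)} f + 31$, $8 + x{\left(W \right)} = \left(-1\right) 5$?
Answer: $-1145$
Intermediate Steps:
$t{\left(X,y \right)} = y + 2 X$ ($t{\left(X,y \right)} = \left(X + y\right) + X = y + 2 X$)
$b = -815$
$x{\left(W \right)} = -13$ ($x{\left(W \right)} = -8 - 5 = -13$)
$Q{\left(f,A \right)} = 31 + f \left(-16 + A\right)$ ($Q{\left(f,A \right)} = \left(A + 2 \left(-8\right)\right) f + 31 = \left(A - 16\right) f + 31 = \left(-16 + A\right) f + 31 = f \left(-16 + A\right) + 31 = 31 + f \left(-16 + A\right)$)
$b - Q{\left(x{\left(7 \right)},-7 \right)} = -815 - \left(31 - 13 \left(-16 - 7\right)\right) = -815 - \left(31 - -299\right) = -815 - \left(31 + 299\right) = -815 - 330 = -1145$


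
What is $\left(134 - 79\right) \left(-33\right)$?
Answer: $-1815$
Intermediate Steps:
$\left(134 - 79\right) \left(-33\right) = 55 \left(-33\right) = -1815$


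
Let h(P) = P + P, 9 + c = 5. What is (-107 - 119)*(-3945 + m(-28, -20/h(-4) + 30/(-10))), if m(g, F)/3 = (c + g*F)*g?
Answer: 1081410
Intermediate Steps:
c = -4 (c = -9 + 5 = -4)
h(P) = 2*P
m(g, F) = 3*g*(-4 + F*g) (m(g, F) = 3*((-4 + g*F)*g) = 3*((-4 + F*g)*g) = 3*(g*(-4 + F*g)) = 3*g*(-4 + F*g))
(-107 - 119)*(-3945 + m(-28, -20/h(-4) + 30/(-10))) = (-107 - 119)*(-3945 + 3*(-28)*(-4 + (-20/(2*(-4)) + 30/(-10))*(-28))) = -226*(-3945 + 3*(-28)*(-4 + (-20/(-8) + 30*(-1/10))*(-28))) = -226*(-3945 + 3*(-28)*(-4 + (-20*(-1/8) - 3)*(-28))) = -226*(-3945 + 3*(-28)*(-4 + (5/2 - 3)*(-28))) = -226*(-3945 + 3*(-28)*(-4 - 1/2*(-28))) = -226*(-3945 + 3*(-28)*(-4 + 14)) = -226*(-3945 + 3*(-28)*10) = -226*(-3945 - 840) = -226*(-4785) = 1081410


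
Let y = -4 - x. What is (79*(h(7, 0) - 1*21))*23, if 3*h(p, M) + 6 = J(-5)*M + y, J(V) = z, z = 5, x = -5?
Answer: -123556/3 ≈ -41185.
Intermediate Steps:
J(V) = 5
y = 1 (y = -4 - 1*(-5) = -4 + 5 = 1)
h(p, M) = -5/3 + 5*M/3 (h(p, M) = -2 + (5*M + 1)/3 = -2 + (1 + 5*M)/3 = -2 + (1/3 + 5*M/3) = -5/3 + 5*M/3)
(79*(h(7, 0) - 1*21))*23 = (79*((-5/3 + (5/3)*0) - 1*21))*23 = (79*((-5/3 + 0) - 21))*23 = (79*(-5/3 - 21))*23 = (79*(-68/3))*23 = -5372/3*23 = -123556/3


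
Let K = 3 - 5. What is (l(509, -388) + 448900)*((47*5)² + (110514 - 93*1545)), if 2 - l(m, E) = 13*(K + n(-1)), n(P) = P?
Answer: 9900944814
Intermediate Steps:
K = -2
l(m, E) = 41 (l(m, E) = 2 - 13*(-2 - 1) = 2 - 13*(-3) = 2 - 1*(-39) = 2 + 39 = 41)
(l(509, -388) + 448900)*((47*5)² + (110514 - 93*1545)) = (41 + 448900)*((47*5)² + (110514 - 93*1545)) = 448941*(235² + (110514 - 143685)) = 448941*(55225 - 33171) = 448941*22054 = 9900944814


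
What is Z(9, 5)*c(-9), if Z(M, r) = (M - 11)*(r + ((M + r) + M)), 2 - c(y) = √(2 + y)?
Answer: -112 + 56*I*√7 ≈ -112.0 + 148.16*I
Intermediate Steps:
c(y) = 2 - √(2 + y)
Z(M, r) = (-11 + M)*(2*M + 2*r) (Z(M, r) = (-11 + M)*(r + (r + 2*M)) = (-11 + M)*(2*M + 2*r))
Z(9, 5)*c(-9) = (-22*9 - 22*5 + 2*9² + 2*9*5)*(2 - √(2 - 9)) = (-198 - 110 + 2*81 + 90)*(2 - √(-7)) = (-198 - 110 + 162 + 90)*(2 - I*√7) = -56*(2 - I*√7) = -112 + 56*I*√7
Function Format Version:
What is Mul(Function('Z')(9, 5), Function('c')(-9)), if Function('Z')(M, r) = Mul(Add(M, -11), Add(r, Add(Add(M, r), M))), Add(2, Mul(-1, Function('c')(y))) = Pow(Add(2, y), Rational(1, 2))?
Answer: Add(-112, Mul(56, I, Pow(7, Rational(1, 2)))) ≈ Add(-112.00, Mul(148.16, I))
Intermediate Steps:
Function('c')(y) = Add(2, Mul(-1, Pow(Add(2, y), Rational(1, 2))))
Function('Z')(M, r) = Mul(Add(-11, M), Add(Mul(2, M), Mul(2, r))) (Function('Z')(M, r) = Mul(Add(-11, M), Add(r, Add(r, Mul(2, M)))) = Mul(Add(-11, M), Add(Mul(2, M), Mul(2, r))))
Mul(Function('Z')(9, 5), Function('c')(-9)) = Mul(Add(Mul(-22, 9), Mul(-22, 5), Mul(2, Pow(9, 2)), Mul(2, 9, 5)), Add(2, Mul(-1, Pow(Add(2, -9), Rational(1, 2))))) = Mul(Add(-198, -110, Mul(2, 81), 90), Add(2, Mul(-1, Pow(-7, Rational(1, 2))))) = Mul(Add(-198, -110, 162, 90), Add(2, Mul(-1, Mul(I, Pow(7, Rational(1, 2)))))) = Mul(-56, Add(2, Mul(-1, I, Pow(7, Rational(1, 2))))) = Add(-112, Mul(56, I, Pow(7, Rational(1, 2))))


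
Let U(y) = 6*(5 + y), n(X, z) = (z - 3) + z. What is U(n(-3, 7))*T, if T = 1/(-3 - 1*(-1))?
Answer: -48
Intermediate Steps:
n(X, z) = -3 + 2*z (n(X, z) = (-3 + z) + z = -3 + 2*z)
U(y) = 30 + 6*y
T = -1/2 (T = 1/(-3 + 1) = 1/(-2) = -1/2 ≈ -0.50000)
U(n(-3, 7))*T = (30 + 6*(-3 + 2*7))*(-1/2) = (30 + 6*(-3 + 14))*(-1/2) = (30 + 6*11)*(-1/2) = (30 + 66)*(-1/2) = 96*(-1/2) = -48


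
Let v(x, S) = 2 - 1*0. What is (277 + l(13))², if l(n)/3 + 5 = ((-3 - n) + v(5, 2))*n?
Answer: 80656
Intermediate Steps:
v(x, S) = 2 (v(x, S) = 2 + 0 = 2)
l(n) = -15 + 3*n*(-1 - n) (l(n) = -15 + 3*(((-3 - n) + 2)*n) = -15 + 3*((-1 - n)*n) = -15 + 3*(n*(-1 - n)) = -15 + 3*n*(-1 - n))
(277 + l(13))² = (277 + (-15 - 3*13 - 3*13²))² = (277 + (-15 - 39 - 3*169))² = (277 + (-15 - 39 - 507))² = (277 - 561)² = (-284)² = 80656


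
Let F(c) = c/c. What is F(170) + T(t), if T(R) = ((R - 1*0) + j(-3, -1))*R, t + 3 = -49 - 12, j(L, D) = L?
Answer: 4289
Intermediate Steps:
F(c) = 1
t = -64 (t = -3 + (-49 - 12) = -3 - 61 = -64)
T(R) = R*(-3 + R) (T(R) = ((R - 1*0) - 3)*R = ((R + 0) - 3)*R = (R - 3)*R = (-3 + R)*R = R*(-3 + R))
F(170) + T(t) = 1 - 64*(-3 - 64) = 1 - 64*(-67) = 1 + 4288 = 4289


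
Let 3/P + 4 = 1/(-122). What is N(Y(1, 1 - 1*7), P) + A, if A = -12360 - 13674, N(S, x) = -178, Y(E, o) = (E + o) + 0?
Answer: -26212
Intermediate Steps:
Y(E, o) = E + o
P = -122/163 (P = 3/(-4 + 1/(-122)) = 3/(-4 - 1/122) = 3/(-489/122) = 3*(-122/489) = -122/163 ≈ -0.74847)
A = -26034
N(Y(1, 1 - 1*7), P) + A = -178 - 26034 = -26212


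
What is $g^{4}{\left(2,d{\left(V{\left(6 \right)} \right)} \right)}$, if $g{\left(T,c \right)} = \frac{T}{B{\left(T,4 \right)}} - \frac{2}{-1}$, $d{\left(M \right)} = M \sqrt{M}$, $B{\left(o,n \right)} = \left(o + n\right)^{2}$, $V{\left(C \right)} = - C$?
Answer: $\frac{1874161}{104976} \approx 17.853$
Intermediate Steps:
$B{\left(o,n \right)} = \left(n + o\right)^{2}$
$d{\left(M \right)} = M^{\frac{3}{2}}$
$g{\left(T,c \right)} = 2 + \frac{T}{\left(4 + T\right)^{2}}$ ($g{\left(T,c \right)} = \frac{T}{\left(4 + T\right)^{2}} - \frac{2}{-1} = \frac{T}{\left(4 + T\right)^{2}} - -2 = \frac{T}{\left(4 + T\right)^{2}} + 2 = 2 + \frac{T}{\left(4 + T\right)^{2}}$)
$g^{4}{\left(2,d{\left(V{\left(6 \right)} \right)} \right)} = \left(2 + \frac{2}{\left(4 + 2\right)^{2}}\right)^{4} = \left(2 + \frac{2}{36}\right)^{4} = \left(2 + 2 \cdot \frac{1}{36}\right)^{4} = \left(2 + \frac{1}{18}\right)^{4} = \left(\frac{37}{18}\right)^{4} = \frac{1874161}{104976}$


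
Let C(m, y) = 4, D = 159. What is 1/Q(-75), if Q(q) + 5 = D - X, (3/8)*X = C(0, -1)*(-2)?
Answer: 3/526 ≈ 0.0057034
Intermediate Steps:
X = -64/3 (X = 8*(4*(-2))/3 = (8/3)*(-8) = -64/3 ≈ -21.333)
Q(q) = 526/3 (Q(q) = -5 + (159 - 1*(-64/3)) = -5 + (159 + 64/3) = -5 + 541/3 = 526/3)
1/Q(-75) = 1/(526/3) = 3/526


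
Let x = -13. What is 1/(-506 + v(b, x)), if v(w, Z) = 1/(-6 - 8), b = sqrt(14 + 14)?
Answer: -14/7085 ≈ -0.0019760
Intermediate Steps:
b = 2*sqrt(7) (b = sqrt(28) = 2*sqrt(7) ≈ 5.2915)
v(w, Z) = -1/14 (v(w, Z) = 1/(-14) = -1/14)
1/(-506 + v(b, x)) = 1/(-506 - 1/14) = 1/(-7085/14) = -14/7085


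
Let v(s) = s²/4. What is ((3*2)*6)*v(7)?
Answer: 441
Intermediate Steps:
v(s) = s²/4
((3*2)*6)*v(7) = ((3*2)*6)*((¼)*7²) = (6*6)*((¼)*49) = 36*(49/4) = 441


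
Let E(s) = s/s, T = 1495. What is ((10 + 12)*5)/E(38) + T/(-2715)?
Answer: 59431/543 ≈ 109.45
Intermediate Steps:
E(s) = 1
((10 + 12)*5)/E(38) + T/(-2715) = ((10 + 12)*5)/1 + 1495/(-2715) = (22*5)*1 + 1495*(-1/2715) = 110*1 - 299/543 = 110 - 299/543 = 59431/543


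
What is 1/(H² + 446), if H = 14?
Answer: 1/642 ≈ 0.0015576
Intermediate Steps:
1/(H² + 446) = 1/(14² + 446) = 1/(196 + 446) = 1/642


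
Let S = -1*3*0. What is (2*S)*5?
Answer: 0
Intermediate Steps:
S = 0 (S = -3*0 = 0)
(2*S)*5 = (2*0)*5 = 0*5 = 0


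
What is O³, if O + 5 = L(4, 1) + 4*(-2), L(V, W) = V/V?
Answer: -1728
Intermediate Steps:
L(V, W) = 1
O = -12 (O = -5 + (1 + 4*(-2)) = -5 + (1 - 8) = -5 - 7 = -12)
O³ = (-12)³ = -1728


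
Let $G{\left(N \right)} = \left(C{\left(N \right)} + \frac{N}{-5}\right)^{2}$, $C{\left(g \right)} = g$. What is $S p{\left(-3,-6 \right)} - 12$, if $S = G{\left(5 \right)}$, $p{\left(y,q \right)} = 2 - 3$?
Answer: $-28$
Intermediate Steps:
$G{\left(N \right)} = \frac{16 N^{2}}{25}$ ($G{\left(N \right)} = \left(N + \frac{N}{-5}\right)^{2} = \left(N + N \left(- \frac{1}{5}\right)\right)^{2} = \left(N - \frac{N}{5}\right)^{2} = \left(\frac{4 N}{5}\right)^{2} = \frac{16 N^{2}}{25}$)
$p{\left(y,q \right)} = -1$
$S = 16$ ($S = \frac{16 \cdot 5^{2}}{25} = \frac{16}{25} \cdot 25 = 16$)
$S p{\left(-3,-6 \right)} - 12 = 16 \left(-1\right) - 12 = -16 - 12 = -28$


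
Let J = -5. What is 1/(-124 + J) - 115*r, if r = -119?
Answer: 1765364/129 ≈ 13685.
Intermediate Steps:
1/(-124 + J) - 115*r = 1/(-124 - 5) - 115*(-119) = 1/(-129) + 13685 = -1/129 + 13685 = 1765364/129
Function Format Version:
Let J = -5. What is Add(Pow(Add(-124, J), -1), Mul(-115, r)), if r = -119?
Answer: Rational(1765364, 129) ≈ 13685.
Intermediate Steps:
Add(Pow(Add(-124, J), -1), Mul(-115, r)) = Add(Pow(Add(-124, -5), -1), Mul(-115, -119)) = Add(Pow(-129, -1), 13685) = Add(Rational(-1, 129), 13685) = Rational(1765364, 129)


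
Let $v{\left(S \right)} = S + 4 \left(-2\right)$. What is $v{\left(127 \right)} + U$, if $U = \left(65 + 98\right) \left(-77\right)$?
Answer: $-12432$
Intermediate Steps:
$U = -12551$ ($U = 163 \left(-77\right) = -12551$)
$v{\left(S \right)} = -8 + S$ ($v{\left(S \right)} = S - 8 = -8 + S$)
$v{\left(127 \right)} + U = \left(-8 + 127\right) - 12551 = 119 - 12551 = -12432$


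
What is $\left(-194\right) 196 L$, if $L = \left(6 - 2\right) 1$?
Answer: $-152096$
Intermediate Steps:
$L = 4$ ($L = 4 \cdot 1 = 4$)
$\left(-194\right) 196 L = \left(-194\right) 196 \cdot 4 = \left(-38024\right) 4 = -152096$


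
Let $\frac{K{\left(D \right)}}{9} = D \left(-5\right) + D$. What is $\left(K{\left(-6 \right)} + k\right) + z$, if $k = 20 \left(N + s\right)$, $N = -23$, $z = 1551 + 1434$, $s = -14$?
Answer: $2461$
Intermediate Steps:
$z = 2985$
$K{\left(D \right)} = - 36 D$ ($K{\left(D \right)} = 9 \left(D \left(-5\right) + D\right) = 9 \left(- 5 D + D\right) = 9 \left(- 4 D\right) = - 36 D$)
$k = -740$ ($k = 20 \left(-23 - 14\right) = 20 \left(-37\right) = -740$)
$\left(K{\left(-6 \right)} + k\right) + z = \left(\left(-36\right) \left(-6\right) - 740\right) + 2985 = \left(216 - 740\right) + 2985 = -524 + 2985 = 2461$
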